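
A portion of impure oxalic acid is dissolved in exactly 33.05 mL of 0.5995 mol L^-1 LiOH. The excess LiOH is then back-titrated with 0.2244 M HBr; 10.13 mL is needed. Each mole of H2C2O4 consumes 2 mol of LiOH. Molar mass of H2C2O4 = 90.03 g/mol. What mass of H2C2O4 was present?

0.790 g

Total n(LiOH) added = 0.5995 x 0.03305 = 0.01981 mol.
n(HBr) used = 0.2244 x 0.01013 = 0.002273 mol, which equals the excess n(LiOH).
So n(LiOH) consumed by the sample = 0.01981 - 0.002273 = 0.01754 mol.
n(H2C2O4) = 0.01754 / 2 = 0.008770 mol.
mass = 0.008770 mol x 90.03 g/mol = 0.790 g.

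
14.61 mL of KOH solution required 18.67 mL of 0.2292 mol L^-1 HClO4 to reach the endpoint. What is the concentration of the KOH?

n(HClO4) delivered = 0.2292 x 0.01867 = 0.004279 mol.
For a 1:1 reaction, n(KOH) = 0.004279 mol.
[KOH] = 0.004279 mol / 0.01461 L = 0.293 M.

0.293 M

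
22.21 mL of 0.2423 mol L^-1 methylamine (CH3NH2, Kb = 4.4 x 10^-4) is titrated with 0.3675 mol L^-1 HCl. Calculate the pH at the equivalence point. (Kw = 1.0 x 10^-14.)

5.74

n(CH3NH2) = 0.2423 x 0.02221 = 0.005381 mol; V(HCl) at equivalence = 0.005381/0.3675 = 0.01464 L.
At equivalence the base is fully converted to CH3NH3+; total volume = 0.03685 L, so [CH3NH3+] = 0.005381/0.03685 = 0.1460 M.
Ka(CH3NH3+) = Kw/Kb = 1.0e-14 / 4.4 x 10^-4 = 2.27e-11.
[H^+] = sqrt(Ka x [CH3NH3+]) = sqrt(2.27e-11 x 0.1460) = 1.82e-6 M.
pH = -log(1.82e-6) = 5.74.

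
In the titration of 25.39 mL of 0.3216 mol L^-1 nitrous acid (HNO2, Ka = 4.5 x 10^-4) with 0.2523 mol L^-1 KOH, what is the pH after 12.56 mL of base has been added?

Initial n(HNO2) = 0.3216 x 0.02539 = 0.008165 mol.
n(KOH) added = 0.2523 x 0.01256 = 0.003169 mol, converting that many moles of HNO2 to NO2-.
Remaining n(HNO2) = 0.004997 mol; n(NO2-) = 0.003169 mol.
By Henderson-Hasselbalch, pH = pKa + log([A^-]/[HA]) = 3.35 + log(0.003169/0.004997) = 3.35 + (-0.20) = 3.15.

3.15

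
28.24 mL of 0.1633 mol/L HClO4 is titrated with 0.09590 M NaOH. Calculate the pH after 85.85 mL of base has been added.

12.50

n(acid) = 0.1633 x 0.02824 = 0.004612 mol; n(NaOH) added = 0.09590 x 0.08585 = 0.008233 mol.
Base is in excess by 0.008233 - 0.004612 = 0.003621 mol in a total volume of 0.1141 L.
[OH^-] = 0.003621/0.1141 = 0.03174 M, so pOH = 1.50 and pH = 14.00 - 1.50 = 12.50.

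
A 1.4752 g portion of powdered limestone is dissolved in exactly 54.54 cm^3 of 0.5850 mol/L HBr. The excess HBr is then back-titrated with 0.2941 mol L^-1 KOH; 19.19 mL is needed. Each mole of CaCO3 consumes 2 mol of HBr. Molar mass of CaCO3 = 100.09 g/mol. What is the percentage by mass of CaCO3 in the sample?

89.1%

Total n(HBr) added = 0.5850 x 0.05454 = 0.03191 mol.
n(KOH) used = 0.2941 x 0.01919 = 0.005644 mol, which equals the excess n(HBr).
So n(HBr) consumed by the sample = 0.03191 - 0.005644 = 0.02626 mol.
n(CaCO3) = 0.02626 / 2 = 0.01313 mol.
mass CaCO3 = 0.01313 x 100.09 = 1.314 g, so %CaCO3 = 1.314/1.4752 x 100 = 89.1%.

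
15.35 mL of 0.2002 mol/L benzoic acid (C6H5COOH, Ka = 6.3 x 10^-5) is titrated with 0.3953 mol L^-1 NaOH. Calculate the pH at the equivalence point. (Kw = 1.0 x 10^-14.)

n(C6H5COOH) = 0.2002 x 0.01535 = 0.003073 mol; V(NaOH) at equivalence = 0.003073/0.3953 = 0.007774 L.
At equivalence all the acid is converted to C6H5COO-; total volume = 0.01535 + 0.007774 = 0.02312 L, so [C6H5COO-] = 0.003073/0.02312 = 0.1329 M.
Kb = Kw/Ka = 1.0e-14 / 6.3 x 10^-5 = 1.59e-10.
[OH^-] = sqrt(Kb x [C6H5COO-]) = sqrt(1.59e-10 x 0.1329) = 4.59e-6 M.
pOH = 5.34, so pH = 14.00 - 5.34 = 8.66.

8.66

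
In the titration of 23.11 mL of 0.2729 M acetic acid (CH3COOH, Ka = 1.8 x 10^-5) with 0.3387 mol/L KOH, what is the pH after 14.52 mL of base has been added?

Initial n(CH3COOH) = 0.2729 x 0.02311 = 0.006307 mol.
n(KOH) added = 0.3387 x 0.01452 = 0.004918 mol, converting that many moles of CH3COOH to CH3COO-.
Remaining n(CH3COOH) = 0.001389 mol; n(CH3COO-) = 0.004918 mol.
By Henderson-Hasselbalch, pH = pKa + log([A^-]/[HA]) = 4.74 + log(0.004918/0.001389) = 4.74 + (+0.55) = 5.29.

5.29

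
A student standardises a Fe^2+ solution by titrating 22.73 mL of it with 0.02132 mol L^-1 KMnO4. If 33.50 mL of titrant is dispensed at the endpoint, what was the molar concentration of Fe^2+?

n(KMnO4) = 0.02132 x 0.03350 = 0.0007142 mol.
From the balanced equation, 1 mol KMnO4 reacts with 5 mol Fe^2+, so n(Fe^2+) = 0.0007142 x 5/1 = 0.003571 mol.
[Fe^2+] = 0.003571 / 0.02273 L = 0.157 M.

0.157 M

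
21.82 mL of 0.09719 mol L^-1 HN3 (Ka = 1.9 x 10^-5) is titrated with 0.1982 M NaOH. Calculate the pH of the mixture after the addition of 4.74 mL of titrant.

4.62

Initial n(HN3) = 0.09719 x 0.02182 = 0.002121 mol.
n(NaOH) added = 0.1982 x 0.004740 = 0.0009395 mol, converting that many moles of HN3 to N3-.
Remaining n(HN3) = 0.001181 mol; n(N3-) = 0.0009395 mol.
By Henderson-Hasselbalch, pH = pKa + log([A^-]/[HA]) = 4.72 + log(0.0009395/0.001181) = 4.72 + (-0.10) = 4.62.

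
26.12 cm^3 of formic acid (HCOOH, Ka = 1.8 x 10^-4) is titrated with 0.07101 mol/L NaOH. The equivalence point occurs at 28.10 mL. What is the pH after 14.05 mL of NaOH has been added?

3.74

14.05 mL is exactly half the equivalence volume (28.10/2), i.e. the half-equivalence point.
There, n(HA) = n(A^-), so pH = pKa = -log(1.8 x 10^-4) = 3.74.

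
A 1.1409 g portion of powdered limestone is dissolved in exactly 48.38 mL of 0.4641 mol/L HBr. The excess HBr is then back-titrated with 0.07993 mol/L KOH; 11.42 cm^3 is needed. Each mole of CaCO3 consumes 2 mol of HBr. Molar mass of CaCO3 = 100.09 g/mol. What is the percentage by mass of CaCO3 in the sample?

Total n(HBr) added = 0.4641 x 0.04838 = 0.02245 mol.
n(KOH) used = 0.07993 x 0.01142 = 0.0009128 mol, which equals the excess n(HBr).
So n(HBr) consumed by the sample = 0.02245 - 0.0009128 = 0.02154 mol.
n(CaCO3) = 0.02154 / 2 = 0.01077 mol.
mass CaCO3 = 0.01077 x 100.09 = 1.078 g, so %CaCO3 = 1.078/1.1409 x 100 = 94.5%.

94.5%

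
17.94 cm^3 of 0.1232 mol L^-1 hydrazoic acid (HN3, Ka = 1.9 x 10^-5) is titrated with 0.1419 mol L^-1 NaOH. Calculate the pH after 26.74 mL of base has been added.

12.55

n(acid) = 0.1232 x 0.01794 = 0.002210 mol; n(NaOH) added = 0.1419 x 0.02674 = 0.003794 mol.
Base is in excess by 0.003794 - 0.002210 = 0.001584 mol in a total volume of 0.04468 L.
[OH^-] = 0.001584/0.04468 = 0.03546 M, so pOH = 1.45 and pH = 14.00 - 1.45 = 12.55.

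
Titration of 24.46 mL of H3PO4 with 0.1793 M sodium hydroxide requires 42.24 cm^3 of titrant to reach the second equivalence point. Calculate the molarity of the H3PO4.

0.155 M

n(NaOH) = 0.1793 x 0.04224 = 0.007574 mol.
At the second equivalence point, 2 mol OH^- react per mol H3PO4, so n(H3PO4) = 0.007574 / 2 = 0.003787 mol.
[H3PO4] = 0.003787 / 0.02446 L = 0.155 M.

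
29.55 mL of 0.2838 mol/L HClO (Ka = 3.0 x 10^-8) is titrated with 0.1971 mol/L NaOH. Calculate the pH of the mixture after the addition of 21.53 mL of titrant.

7.53

Initial n(HClO) = 0.2838 x 0.02955 = 0.008386 mol.
n(NaOH) added = 0.1971 x 0.02153 = 0.004244 mol, converting that many moles of HClO to ClO-.
Remaining n(HClO) = 0.004143 mol; n(ClO-) = 0.004244 mol.
By Henderson-Hasselbalch, pH = pKa + log([A^-]/[HA]) = 7.52 + log(0.004244/0.004143) = 7.52 + (+0.01) = 7.53.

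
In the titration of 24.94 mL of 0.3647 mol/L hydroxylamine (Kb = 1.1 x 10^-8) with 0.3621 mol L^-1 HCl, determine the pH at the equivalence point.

3.39

n(NH2OH) = 0.3647 x 0.02494 = 0.009096 mol; V(HCl) at equivalence = 0.009096/0.3621 = 0.02512 L.
At equivalence the base is fully converted to NH3OH+; total volume = 0.05006 L, so [NH3OH+] = 0.009096/0.05006 = 0.1817 M.
Ka(NH3OH+) = Kw/Kb = 1.0e-14 / 1.1 x 10^-8 = 9.09e-7.
[H^+] = sqrt(Ka x [NH3OH+]) = sqrt(9.09e-7 x 0.1817) = 0.000406 M.
pH = -log(0.000406) = 3.39.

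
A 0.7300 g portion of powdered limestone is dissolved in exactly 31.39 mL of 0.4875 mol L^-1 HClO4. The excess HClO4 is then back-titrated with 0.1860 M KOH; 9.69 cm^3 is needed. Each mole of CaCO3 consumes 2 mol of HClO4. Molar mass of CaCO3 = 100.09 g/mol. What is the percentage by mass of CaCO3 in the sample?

92.6%

Total n(HClO4) added = 0.4875 x 0.03139 = 0.01530 mol.
n(KOH) used = 0.1860 x 0.009690 = 0.001802 mol, which equals the excess n(HClO4).
So n(HClO4) consumed by the sample = 0.01530 - 0.001802 = 0.01350 mol.
n(CaCO3) = 0.01350 / 2 = 0.006750 mol.
mass CaCO3 = 0.006750 x 100.09 = 0.6756 g, so %CaCO3 = 0.6756/0.7300 x 100 = 92.6%.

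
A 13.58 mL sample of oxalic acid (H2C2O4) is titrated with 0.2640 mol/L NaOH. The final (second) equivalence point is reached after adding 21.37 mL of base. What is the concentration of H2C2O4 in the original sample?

0.208 M

n(NaOH) = 0.2640 x 0.02137 = 0.005642 mol.
At the final (second) equivalence point, 2 mol OH^- react per mol H2C2O4, so n(H2C2O4) = 0.005642 / 2 = 0.002821 mol.
[H2C2O4] = 0.002821 / 0.01358 L = 0.208 M.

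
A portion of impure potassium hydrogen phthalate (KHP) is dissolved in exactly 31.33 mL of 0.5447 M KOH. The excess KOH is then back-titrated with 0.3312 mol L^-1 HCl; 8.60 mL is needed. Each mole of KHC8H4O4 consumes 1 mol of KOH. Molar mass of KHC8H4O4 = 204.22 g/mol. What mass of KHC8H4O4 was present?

Total n(KOH) added = 0.5447 x 0.03133 = 0.01707 mol.
n(HCl) used = 0.3312 x 0.008600 = 0.002848 mol, which equals the excess n(KOH).
So n(KOH) consumed by the sample = 0.01707 - 0.002848 = 0.01422 mol.
n(KHC8H4O4) = 0.01422 / 1 = 0.01422 mol.
mass = 0.01422 mol x 204.22 g/mol = 2.90 g.

2.90 g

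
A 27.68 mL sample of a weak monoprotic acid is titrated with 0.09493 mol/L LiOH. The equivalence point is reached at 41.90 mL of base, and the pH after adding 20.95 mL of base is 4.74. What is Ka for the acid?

1.8 x 10^-5

20.95 mL is half of the equivalence volume, so this is the half-equivalence point where [HA] = [A^-].
At half-equivalence pH = pKa, so pKa = 4.74.
Ka = 10^(-4.74) = 1.8 x 10^-5.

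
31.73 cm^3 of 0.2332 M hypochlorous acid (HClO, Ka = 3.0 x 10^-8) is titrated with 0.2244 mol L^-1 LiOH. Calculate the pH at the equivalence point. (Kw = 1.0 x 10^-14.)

n(HClO) = 0.2332 x 0.03173 = 0.007399 mol; V(LiOH) at equivalence = 0.007399/0.2244 = 0.03297 L.
At equivalence all the acid is converted to ClO-; total volume = 0.03173 + 0.03297 = 0.06470 L, so [ClO-] = 0.007399/0.06470 = 0.1144 M.
Kb = Kw/Ka = 1.0e-14 / 3.0 x 10^-8 = 3.33e-7.
[OH^-] = sqrt(Kb x [ClO-]) = sqrt(3.33e-7 x 0.1144) = 0.000195 M.
pOH = 3.71, so pH = 14.00 - 3.71 = 10.29.

10.29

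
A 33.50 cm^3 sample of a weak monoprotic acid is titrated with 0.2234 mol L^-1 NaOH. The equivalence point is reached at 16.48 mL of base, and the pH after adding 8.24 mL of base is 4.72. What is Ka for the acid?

1.9 x 10^-5

8.24 mL is half of the equivalence volume, so this is the half-equivalence point where [HA] = [A^-].
At half-equivalence pH = pKa, so pKa = 4.72.
Ka = 10^(-4.72) = 1.9 x 10^-5.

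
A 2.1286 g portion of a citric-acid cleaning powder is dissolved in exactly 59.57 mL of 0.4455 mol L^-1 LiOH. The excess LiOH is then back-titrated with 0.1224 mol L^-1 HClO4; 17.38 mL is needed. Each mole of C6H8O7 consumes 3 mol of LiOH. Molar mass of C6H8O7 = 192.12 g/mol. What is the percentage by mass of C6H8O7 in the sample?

Total n(LiOH) added = 0.4455 x 0.05957 = 0.02654 mol.
n(HClO4) used = 0.1224 x 0.01738 = 0.002127 mol, which equals the excess n(LiOH).
So n(LiOH) consumed by the sample = 0.02654 - 0.002127 = 0.02441 mol.
n(C6H8O7) = 0.02441 / 3 = 0.008137 mol.
mass C6H8O7 = 0.008137 x 192.12 = 1.563 g, so %C6H8O7 = 1.563/2.1286 x 100 = 73.4%.

73.4%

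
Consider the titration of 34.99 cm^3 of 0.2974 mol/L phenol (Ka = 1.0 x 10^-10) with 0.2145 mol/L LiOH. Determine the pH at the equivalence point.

11.55

n(C6H5OH) = 0.2974 x 0.03499 = 0.01041 mol; V(LiOH) at equivalence = 0.01041/0.2145 = 0.04851 L.
At equivalence all the acid is converted to C6H5O-; total volume = 0.03499 + 0.04851 = 0.08350 L, so [C6H5O-] = 0.01041/0.08350 = 0.1246 M.
Kb = Kw/Ka = 1.0e-14 / 1.0 x 10^-10 = 0.000100.
[OH^-] = sqrt(Kb x [C6H5O-]) = sqrt(0.000100 x 0.1246) = 0.00353 M.
pOH = 2.45, so pH = 14.00 - 2.45 = 11.55.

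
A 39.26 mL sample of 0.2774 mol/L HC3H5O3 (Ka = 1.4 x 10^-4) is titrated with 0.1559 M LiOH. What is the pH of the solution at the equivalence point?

n(HC3H5O3) = 0.2774 x 0.03926 = 0.01089 mol; V(LiOH) at equivalence = 0.01089/0.1559 = 0.06986 L.
At equivalence all the acid is converted to C3H5O3-; total volume = 0.03926 + 0.06986 = 0.1091 L, so [C3H5O3-] = 0.01089/0.1091 = 0.09981 M.
Kb = Kw/Ka = 1.0e-14 / 1.4 x 10^-4 = 7.14e-11.
[OH^-] = sqrt(Kb x [C3H5O3-]) = sqrt(7.14e-11 x 0.09981) = 2.67e-6 M.
pOH = 5.57, so pH = 14.00 - 5.57 = 8.43.

8.43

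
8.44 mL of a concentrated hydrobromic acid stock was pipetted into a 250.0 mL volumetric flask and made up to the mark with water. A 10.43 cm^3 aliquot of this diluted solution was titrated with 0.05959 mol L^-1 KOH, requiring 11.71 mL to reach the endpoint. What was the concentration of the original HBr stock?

1.98 M

n(KOH) = 0.05959 x 0.01171 = 0.0006978 mol.
n(HBr) in the aliquot = 0.0006978 mol.
[diluted HBr] = 0.0006978 / 0.01043 = 0.06690 M.
Dilution factor = 250.0/8.440 = 29.62, so [stock] = 0.06690 x 29.62 = 1.98 M.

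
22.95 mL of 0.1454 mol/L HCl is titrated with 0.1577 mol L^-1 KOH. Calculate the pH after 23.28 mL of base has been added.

11.86

n(acid) = 0.1454 x 0.02295 = 0.003337 mol; n(KOH) added = 0.1577 x 0.02328 = 0.003671 mol.
Base is in excess by 0.003671 - 0.003337 = 0.0003343 mol in a total volume of 0.04623 L.
[OH^-] = 0.0003343/0.04623 = 0.007232 M, so pOH = 2.14 and pH = 14.00 - 2.14 = 11.86.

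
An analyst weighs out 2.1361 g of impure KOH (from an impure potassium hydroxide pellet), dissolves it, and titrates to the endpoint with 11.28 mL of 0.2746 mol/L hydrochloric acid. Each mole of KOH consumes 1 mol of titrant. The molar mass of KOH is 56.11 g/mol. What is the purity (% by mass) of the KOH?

8.14%

n(HCl) = 0.2746 x 0.01128 = 0.003097 mol.
n(KOH) = 0.003097 / 1 = 0.003097 mol.
mass of KOH = 0.003097 x 56.11 = 0.1738 g.
% purity = 0.1738 / 2.1361 x 100 = 8.14%.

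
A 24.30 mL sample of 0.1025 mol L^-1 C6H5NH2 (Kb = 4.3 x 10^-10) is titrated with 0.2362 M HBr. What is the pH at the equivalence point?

n(C6H5NH2) = 0.1025 x 0.02430 = 0.002491 mol; V(HBr) at equivalence = 0.002491/0.2362 = 0.01055 L.
At equivalence the base is fully converted to C6H5NH3+; total volume = 0.03485 L, so [C6H5NH3+] = 0.002491/0.03485 = 0.07148 M.
Ka(C6H5NH3+) = Kw/Kb = 1.0e-14 / 4.3 x 10^-10 = 2.33e-5.
[H^+] = sqrt(Ka x [C6H5NH3+]) = sqrt(2.33e-5 x 0.07148) = 0.00129 M.
pH = -log(0.00129) = 2.89.

2.89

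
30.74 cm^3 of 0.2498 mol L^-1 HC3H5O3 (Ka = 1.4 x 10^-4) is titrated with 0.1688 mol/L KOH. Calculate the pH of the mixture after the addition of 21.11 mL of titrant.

Initial n(HC3H5O3) = 0.2498 x 0.03074 = 0.007679 mol.
n(KOH) added = 0.1688 x 0.02111 = 0.003563 mol, converting that many moles of HC3H5O3 to C3H5O3-.
Remaining n(HC3H5O3) = 0.004115 mol; n(C3H5O3-) = 0.003563 mol.
By Henderson-Hasselbalch, pH = pKa + log([A^-]/[HA]) = 3.85 + log(0.003563/0.004115) = 3.85 + (-0.06) = 3.79.

3.79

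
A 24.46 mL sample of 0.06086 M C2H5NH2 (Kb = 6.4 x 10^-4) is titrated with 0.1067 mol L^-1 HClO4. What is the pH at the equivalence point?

6.11

n(C2H5NH2) = 0.06086 x 0.02446 = 0.001489 mol; V(HClO4) at equivalence = 0.001489/0.1067 = 0.01395 L.
At equivalence the base is fully converted to C2H5NH3+; total volume = 0.03841 L, so [C2H5NH3+] = 0.001489/0.03841 = 0.03875 M.
Ka(C2H5NH3+) = Kw/Kb = 1.0e-14 / 6.4 x 10^-4 = 1.56e-11.
[H^+] = sqrt(Ka x [C2H5NH3+]) = sqrt(1.56e-11 x 0.03875) = 7.78e-7 M.
pH = -log(7.78e-7) = 6.11.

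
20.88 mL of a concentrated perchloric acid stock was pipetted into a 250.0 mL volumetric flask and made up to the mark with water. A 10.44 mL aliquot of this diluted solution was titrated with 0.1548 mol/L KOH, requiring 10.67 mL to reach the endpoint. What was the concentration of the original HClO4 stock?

n(KOH) = 0.1548 x 0.01067 = 0.001652 mol.
n(HClO4) in the aliquot = 0.001652 mol.
[diluted HClO4] = 0.001652 / 0.01044 = 0.1582 M.
Dilution factor = 250.0/20.88 = 11.97, so [stock] = 0.1582 x 11.97 = 1.89 M.

1.89 M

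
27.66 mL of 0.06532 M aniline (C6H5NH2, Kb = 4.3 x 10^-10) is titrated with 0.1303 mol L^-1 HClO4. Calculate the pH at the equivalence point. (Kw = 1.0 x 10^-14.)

3.00

n(C6H5NH2) = 0.06532 x 0.02766 = 0.001807 mol; V(HClO4) at equivalence = 0.001807/0.1303 = 0.01387 L.
At equivalence the base is fully converted to C6H5NH3+; total volume = 0.04153 L, so [C6H5NH3+] = 0.001807/0.04153 = 0.04351 M.
Ka(C6H5NH3+) = Kw/Kb = 1.0e-14 / 4.3 x 10^-10 = 2.33e-5.
[H^+] = sqrt(Ka x [C6H5NH3+]) = sqrt(2.33e-5 x 0.04351) = 0.00101 M.
pH = -log(0.00101) = 3.00.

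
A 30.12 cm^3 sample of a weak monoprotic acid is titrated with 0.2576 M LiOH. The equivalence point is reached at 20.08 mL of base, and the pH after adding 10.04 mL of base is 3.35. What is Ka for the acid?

4.5 x 10^-4

10.04 mL is half of the equivalence volume, so this is the half-equivalence point where [HA] = [A^-].
At half-equivalence pH = pKa, so pKa = 3.35.
Ka = 10^(-3.35) = 4.5 x 10^-4.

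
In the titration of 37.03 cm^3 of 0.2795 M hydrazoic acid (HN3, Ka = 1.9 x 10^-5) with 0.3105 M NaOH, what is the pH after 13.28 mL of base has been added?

Initial n(HN3) = 0.2795 x 0.03703 = 0.01035 mol.
n(NaOH) added = 0.3105 x 0.01328 = 0.004123 mol, converting that many moles of HN3 to N3-.
Remaining n(HN3) = 0.006226 mol; n(N3-) = 0.004123 mol.
By Henderson-Hasselbalch, pH = pKa + log([A^-]/[HA]) = 4.72 + log(0.004123/0.006226) = 4.72 + (-0.18) = 4.54.

4.54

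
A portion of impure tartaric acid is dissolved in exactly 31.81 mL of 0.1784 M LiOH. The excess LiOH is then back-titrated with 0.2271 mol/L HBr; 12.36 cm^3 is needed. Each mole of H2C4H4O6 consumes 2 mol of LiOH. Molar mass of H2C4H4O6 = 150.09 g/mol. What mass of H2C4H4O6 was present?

0.215 g

Total n(LiOH) added = 0.1784 x 0.03181 = 0.005675 mol.
n(HBr) used = 0.2271 x 0.01236 = 0.002807 mol, which equals the excess n(LiOH).
So n(LiOH) consumed by the sample = 0.005675 - 0.002807 = 0.002868 mol.
n(H2C4H4O6) = 0.002868 / 2 = 0.001434 mol.
mass = 0.001434 mol x 150.09 g/mol = 0.215 g.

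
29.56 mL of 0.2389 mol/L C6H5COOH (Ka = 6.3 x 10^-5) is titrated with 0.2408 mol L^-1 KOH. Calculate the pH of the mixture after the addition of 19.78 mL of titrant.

4.52

Initial n(C6H5COOH) = 0.2389 x 0.02956 = 0.007062 mol.
n(KOH) added = 0.2408 x 0.01978 = 0.004763 mol, converting that many moles of C6H5COOH to C6H5COO-.
Remaining n(C6H5COOH) = 0.002299 mol; n(C6H5COO-) = 0.004763 mol.
By Henderson-Hasselbalch, pH = pKa + log([A^-]/[HA]) = 4.20 + log(0.004763/0.002299) = 4.20 + (+0.32) = 4.52.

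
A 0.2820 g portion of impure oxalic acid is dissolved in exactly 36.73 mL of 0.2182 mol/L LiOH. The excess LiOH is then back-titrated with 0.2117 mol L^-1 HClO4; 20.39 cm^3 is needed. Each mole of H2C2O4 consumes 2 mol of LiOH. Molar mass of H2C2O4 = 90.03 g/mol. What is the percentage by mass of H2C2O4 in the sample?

59.0%

Total n(LiOH) added = 0.2182 x 0.03673 = 0.008014 mol.
n(HClO4) used = 0.2117 x 0.02039 = 0.004317 mol, which equals the excess n(LiOH).
So n(LiOH) consumed by the sample = 0.008014 - 0.004317 = 0.003698 mol.
n(H2C2O4) = 0.003698 / 2 = 0.001849 mol.
mass H2C2O4 = 0.001849 x 90.03 = 0.1665 g, so %H2C2O4 = 0.1665/0.2820 x 100 = 59.0%.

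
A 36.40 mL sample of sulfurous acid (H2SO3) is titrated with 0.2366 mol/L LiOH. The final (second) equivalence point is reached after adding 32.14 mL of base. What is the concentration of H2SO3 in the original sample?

0.104 M

n(LiOH) = 0.2366 x 0.03214 = 0.007604 mol.
At the final (second) equivalence point, 2 mol OH^- react per mol H2SO3, so n(H2SO3) = 0.007604 / 2 = 0.003802 mol.
[H2SO3] = 0.003802 / 0.03640 L = 0.104 M.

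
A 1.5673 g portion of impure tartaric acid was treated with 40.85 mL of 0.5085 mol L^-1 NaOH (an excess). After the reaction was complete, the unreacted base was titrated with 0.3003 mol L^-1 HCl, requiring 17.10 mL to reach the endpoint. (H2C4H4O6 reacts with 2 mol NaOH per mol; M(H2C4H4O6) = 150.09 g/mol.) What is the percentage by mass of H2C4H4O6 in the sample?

Total n(NaOH) added = 0.5085 x 0.04085 = 0.02077 mol.
n(HCl) used = 0.3003 x 0.01710 = 0.005135 mol, which equals the excess n(NaOH).
So n(NaOH) consumed by the sample = 0.02077 - 0.005135 = 0.01564 mol.
n(H2C4H4O6) = 0.01564 / 2 = 0.007819 mol.
mass H2C4H4O6 = 0.007819 x 150.09 = 1.173 g, so %H2C4H4O6 = 1.173/1.5673 x 100 = 74.9%.

74.9%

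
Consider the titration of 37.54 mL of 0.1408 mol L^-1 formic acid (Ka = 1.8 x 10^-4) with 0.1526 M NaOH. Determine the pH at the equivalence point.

8.30

n(HCOOH) = 0.1408 x 0.03754 = 0.005286 mol; V(NaOH) at equivalence = 0.005286/0.1526 = 0.03464 L.
At equivalence all the acid is converted to HCOO-; total volume = 0.03754 + 0.03464 = 0.07218 L, so [HCOO-] = 0.005286/0.07218 = 0.07323 M.
Kb = Kw/Ka = 1.0e-14 / 1.8 x 10^-4 = 5.56e-11.
[OH^-] = sqrt(Kb x [HCOO-]) = sqrt(5.56e-11 x 0.07323) = 2.02e-6 M.
pOH = 5.70, so pH = 14.00 - 5.70 = 8.30.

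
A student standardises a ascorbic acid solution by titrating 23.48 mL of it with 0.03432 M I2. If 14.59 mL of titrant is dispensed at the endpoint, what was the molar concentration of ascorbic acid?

0.0213 M

n(I2) = 0.03432 x 0.01459 = 0.0005007 mol.
From the balanced equation, 1 mol I2 reacts with 1 mol ascorbic acid, so n(ascorbic acid) = 0.0005007 x 1/1 = 0.0005007 mol.
[ascorbic acid] = 0.0005007 / 0.02348 L = 0.0213 M.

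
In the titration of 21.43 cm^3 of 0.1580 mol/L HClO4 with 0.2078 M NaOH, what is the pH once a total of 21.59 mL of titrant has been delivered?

12.41

n(acid) = 0.1580 x 0.02143 = 0.003386 mol; n(NaOH) added = 0.2078 x 0.02159 = 0.004486 mol.
Base is in excess by 0.004486 - 0.003386 = 0.001100 mol in a total volume of 0.04302 L.
[OH^-] = 0.001100/0.04302 = 0.02558 M, so pOH = 1.59 and pH = 14.00 - 1.59 = 12.41.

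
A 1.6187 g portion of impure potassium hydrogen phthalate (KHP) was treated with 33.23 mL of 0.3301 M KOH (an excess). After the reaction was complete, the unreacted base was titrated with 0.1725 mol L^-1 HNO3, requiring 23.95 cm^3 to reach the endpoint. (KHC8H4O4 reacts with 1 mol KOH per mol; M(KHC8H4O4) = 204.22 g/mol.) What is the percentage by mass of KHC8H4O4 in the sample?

86.3%

Total n(KOH) added = 0.3301 x 0.03323 = 0.01097 mol.
n(HNO3) used = 0.1725 x 0.02395 = 0.004131 mol, which equals the excess n(KOH).
So n(KOH) consumed by the sample = 0.01097 - 0.004131 = 0.006838 mol.
n(KHC8H4O4) = 0.006838 / 1 = 0.006838 mol.
mass KHC8H4O4 = 0.006838 x 204.22 = 1.396 g, so %KHC8H4O4 = 1.396/1.6187 x 100 = 86.3%.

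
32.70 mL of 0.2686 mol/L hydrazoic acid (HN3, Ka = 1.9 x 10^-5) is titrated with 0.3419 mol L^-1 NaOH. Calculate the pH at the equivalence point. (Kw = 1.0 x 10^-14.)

n(HN3) = 0.2686 x 0.03270 = 0.008783 mol; V(NaOH) at equivalence = 0.008783/0.3419 = 0.02569 L.
At equivalence all the acid is converted to N3-; total volume = 0.03270 + 0.02569 = 0.05839 L, so [N3-] = 0.008783/0.05839 = 0.1504 M.
Kb = Kw/Ka = 1.0e-14 / 1.9 x 10^-5 = 5.26e-10.
[OH^-] = sqrt(Kb x [N3-]) = sqrt(5.26e-10 x 0.1504) = 8.90e-6 M.
pOH = 5.05, so pH = 14.00 - 5.05 = 8.95.

8.95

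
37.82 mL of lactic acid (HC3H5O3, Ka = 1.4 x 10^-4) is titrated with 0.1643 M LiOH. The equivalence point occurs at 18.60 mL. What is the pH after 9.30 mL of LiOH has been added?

3.85

9.30 mL is exactly half the equivalence volume (18.60/2), i.e. the half-equivalence point.
There, n(HA) = n(A^-), so pH = pKa = -log(1.4 x 10^-4) = 3.85.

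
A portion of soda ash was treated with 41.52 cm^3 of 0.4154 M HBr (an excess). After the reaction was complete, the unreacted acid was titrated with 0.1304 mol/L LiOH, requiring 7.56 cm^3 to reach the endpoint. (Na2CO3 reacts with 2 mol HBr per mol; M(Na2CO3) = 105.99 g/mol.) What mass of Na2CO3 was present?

Total n(HBr) added = 0.4154 x 0.04152 = 0.01725 mol.
n(LiOH) used = 0.1304 x 0.007560 = 0.0009858 mol, which equals the excess n(HBr).
So n(HBr) consumed by the sample = 0.01725 - 0.0009858 = 0.01626 mol.
n(Na2CO3) = 0.01626 / 2 = 0.008131 mol.
mass = 0.008131 mol x 105.99 g/mol = 0.862 g.

0.862 g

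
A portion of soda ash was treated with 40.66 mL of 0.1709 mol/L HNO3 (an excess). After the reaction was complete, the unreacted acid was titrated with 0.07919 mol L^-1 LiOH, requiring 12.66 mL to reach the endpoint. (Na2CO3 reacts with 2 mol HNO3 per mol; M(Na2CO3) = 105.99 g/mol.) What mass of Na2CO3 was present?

0.315 g

Total n(HNO3) added = 0.1709 x 0.04066 = 0.006949 mol.
n(LiOH) used = 0.07919 x 0.01266 = 0.001003 mol, which equals the excess n(HNO3).
So n(HNO3) consumed by the sample = 0.006949 - 0.001003 = 0.005946 mol.
n(Na2CO3) = 0.005946 / 2 = 0.002973 mol.
mass = 0.002973 mol x 105.99 g/mol = 0.315 g.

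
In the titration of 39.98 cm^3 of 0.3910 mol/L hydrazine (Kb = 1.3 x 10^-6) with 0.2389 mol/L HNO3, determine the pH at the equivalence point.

4.47

n(N2H4) = 0.3910 x 0.03998 = 0.01563 mol; V(HNO3) at equivalence = 0.01563/0.2389 = 0.06543 L.
At equivalence the base is fully converted to N2H5+; total volume = 0.1054 L, so [N2H5+] = 0.01563/0.1054 = 0.1483 M.
Ka(N2H5+) = Kw/Kb = 1.0e-14 / 1.3 x 10^-6 = 7.69e-9.
[H^+] = sqrt(Ka x [N2H5+]) = sqrt(7.69e-9 x 0.1483) = 3.38e-5 M.
pH = -log(3.38e-5) = 4.47.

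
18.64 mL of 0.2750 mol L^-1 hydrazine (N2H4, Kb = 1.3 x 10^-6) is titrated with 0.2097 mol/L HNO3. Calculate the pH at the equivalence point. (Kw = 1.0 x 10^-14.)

4.52

n(N2H4) = 0.2750 x 0.01864 = 0.005126 mol; V(HNO3) at equivalence = 0.005126/0.2097 = 0.02444 L.
At equivalence the base is fully converted to N2H5+; total volume = 0.04308 L, so [N2H5+] = 0.005126/0.04308 = 0.1190 M.
Ka(N2H5+) = Kw/Kb = 1.0e-14 / 1.3 x 10^-6 = 7.69e-9.
[H^+] = sqrt(Ka x [N2H5+]) = sqrt(7.69e-9 x 0.1190) = 3.03e-5 M.
pH = -log(3.03e-5) = 4.52.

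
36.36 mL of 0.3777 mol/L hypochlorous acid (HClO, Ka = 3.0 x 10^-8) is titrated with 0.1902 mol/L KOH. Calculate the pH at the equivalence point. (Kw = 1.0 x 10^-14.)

n(HClO) = 0.3777 x 0.03636 = 0.01373 mol; V(KOH) at equivalence = 0.01373/0.1902 = 0.07220 L.
At equivalence all the acid is converted to ClO-; total volume = 0.03636 + 0.07220 = 0.1086 L, so [ClO-] = 0.01373/0.1086 = 0.1265 M.
Kb = Kw/Ka = 1.0e-14 / 3.0 x 10^-8 = 3.33e-7.
[OH^-] = sqrt(Kb x [ClO-]) = sqrt(3.33e-7 x 0.1265) = 0.000205 M.
pOH = 3.69, so pH = 14.00 - 3.69 = 10.31.

10.31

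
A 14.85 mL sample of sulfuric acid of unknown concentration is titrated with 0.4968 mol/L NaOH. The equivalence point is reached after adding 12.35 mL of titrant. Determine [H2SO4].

0.207 M

n(NaOH) delivered = 0.4968 x 0.01235 = 0.006135 mol.
The reaction is 1 H2SO4 + 2 NaOH, so n(H2SO4) = 0.006135 x 1/2 = 0.003068 mol.
[H2SO4] = 0.003068 mol / 0.01485 L = 0.207 M.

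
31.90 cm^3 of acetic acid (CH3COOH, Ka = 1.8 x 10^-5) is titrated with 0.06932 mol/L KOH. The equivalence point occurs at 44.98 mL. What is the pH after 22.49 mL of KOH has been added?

22.49 mL is exactly half the equivalence volume (44.98/2), i.e. the half-equivalence point.
There, n(HA) = n(A^-), so pH = pKa = -log(1.8 x 10^-5) = 4.74.

4.74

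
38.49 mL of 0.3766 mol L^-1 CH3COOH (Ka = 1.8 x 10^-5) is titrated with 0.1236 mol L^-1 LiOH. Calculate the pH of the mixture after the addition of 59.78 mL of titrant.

4.76

Initial n(CH3COOH) = 0.3766 x 0.03849 = 0.01450 mol.
n(LiOH) added = 0.1236 x 0.05978 = 0.007389 mol, converting that many moles of CH3COOH to CH3COO-.
Remaining n(CH3COOH) = 0.007107 mol; n(CH3COO-) = 0.007389 mol.
By Henderson-Hasselbalch, pH = pKa + log([A^-]/[HA]) = 4.74 + log(0.007389/0.007107) = 4.74 + (+0.02) = 4.76.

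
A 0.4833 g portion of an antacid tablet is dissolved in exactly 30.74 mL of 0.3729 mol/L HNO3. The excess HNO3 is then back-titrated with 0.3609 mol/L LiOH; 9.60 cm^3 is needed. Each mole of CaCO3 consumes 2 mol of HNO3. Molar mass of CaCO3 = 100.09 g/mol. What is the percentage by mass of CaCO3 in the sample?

Total n(HNO3) added = 0.3729 x 0.03074 = 0.01146 mol.
n(LiOH) used = 0.3609 x 0.009600 = 0.003465 mol, which equals the excess n(HNO3).
So n(HNO3) consumed by the sample = 0.01146 - 0.003465 = 0.007998 mol.
n(CaCO3) = 0.007998 / 2 = 0.003999 mol.
mass CaCO3 = 0.003999 x 100.09 = 0.4003 g, so %CaCO3 = 0.4003/0.4833 x 100 = 82.8%.

82.8%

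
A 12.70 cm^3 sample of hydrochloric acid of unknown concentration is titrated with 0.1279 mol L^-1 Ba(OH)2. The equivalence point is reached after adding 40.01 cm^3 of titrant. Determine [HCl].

0.806 M

n(Ba(OH)2) delivered = 0.1279 x 0.04001 = 0.005117 mol.
The reaction is 2 HCl + 1 Ba(OH)2, so n(HCl) = 0.005117 x 2/1 = 0.01023 mol.
[HCl] = 0.01023 mol / 0.01270 L = 0.806 M.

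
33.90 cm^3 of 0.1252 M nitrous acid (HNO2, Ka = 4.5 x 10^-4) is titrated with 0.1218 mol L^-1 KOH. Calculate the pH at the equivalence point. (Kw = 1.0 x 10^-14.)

8.07

n(HNO2) = 0.1252 x 0.03390 = 0.004244 mol; V(KOH) at equivalence = 0.004244/0.1218 = 0.03485 L.
At equivalence all the acid is converted to NO2-; total volume = 0.03390 + 0.03485 = 0.06875 L, so [NO2-] = 0.004244/0.06875 = 0.06174 M.
Kb = Kw/Ka = 1.0e-14 / 4.5 x 10^-4 = 2.22e-11.
[OH^-] = sqrt(Kb x [NO2-]) = sqrt(2.22e-11 x 0.06174) = 1.17e-6 M.
pOH = 5.93, so pH = 14.00 - 5.93 = 8.07.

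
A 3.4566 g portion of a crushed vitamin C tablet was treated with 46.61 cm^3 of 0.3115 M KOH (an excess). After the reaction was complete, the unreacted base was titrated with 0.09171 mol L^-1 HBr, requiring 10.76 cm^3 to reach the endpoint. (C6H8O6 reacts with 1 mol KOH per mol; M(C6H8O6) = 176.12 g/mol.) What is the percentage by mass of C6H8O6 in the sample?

68.9%

Total n(KOH) added = 0.3115 x 0.04661 = 0.01452 mol.
n(HBr) used = 0.09171 x 0.01076 = 0.0009868 mol, which equals the excess n(KOH).
So n(KOH) consumed by the sample = 0.01452 - 0.0009868 = 0.01353 mol.
n(C6H8O6) = 0.01353 / 1 = 0.01353 mol.
mass C6H8O6 = 0.01353 x 176.12 = 2.383 g, so %C6H8O6 = 2.383/3.4566 x 100 = 68.9%.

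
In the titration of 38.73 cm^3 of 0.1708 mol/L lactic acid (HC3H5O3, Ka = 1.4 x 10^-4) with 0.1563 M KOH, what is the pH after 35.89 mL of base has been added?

Initial n(HC3H5O3) = 0.1708 x 0.03873 = 0.006615 mol.
n(KOH) added = 0.1563 x 0.03589 = 0.005610 mol, converting that many moles of HC3H5O3 to C3H5O3-.
Remaining n(HC3H5O3) = 0.001005 mol; n(C3H5O3-) = 0.005610 mol.
By Henderson-Hasselbalch, pH = pKa + log([A^-]/[HA]) = 3.85 + log(0.005610/0.001005) = 3.85 + (+0.75) = 4.60.

4.60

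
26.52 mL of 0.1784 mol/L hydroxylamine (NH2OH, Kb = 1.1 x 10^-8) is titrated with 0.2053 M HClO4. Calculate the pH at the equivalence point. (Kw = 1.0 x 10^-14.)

3.53

n(NH2OH) = 0.1784 x 0.02652 = 0.004731 mol; V(HClO4) at equivalence = 0.004731/0.2053 = 0.02305 L.
At equivalence the base is fully converted to NH3OH+; total volume = 0.04957 L, so [NH3OH+] = 0.004731/0.04957 = 0.09545 M.
Ka(NH3OH+) = Kw/Kb = 1.0e-14 / 1.1 x 10^-8 = 9.09e-7.
[H^+] = sqrt(Ka x [NH3OH+]) = sqrt(9.09e-7 x 0.09545) = 0.000295 M.
pH = -log(0.000295) = 3.53.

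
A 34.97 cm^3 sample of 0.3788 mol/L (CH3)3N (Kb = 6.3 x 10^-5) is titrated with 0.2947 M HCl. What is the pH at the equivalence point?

n((CH3)3N) = 0.3788 x 0.03497 = 0.01325 mol; V(HCl) at equivalence = 0.01325/0.2947 = 0.04495 L.
At equivalence the base is fully converted to (CH3)3NH+; total volume = 0.07992 L, so [(CH3)3NH+] = 0.01325/0.07992 = 0.1657 M.
Ka((CH3)3NH+) = Kw/Kb = 1.0e-14 / 6.3 x 10^-5 = 1.59e-10.
[H^+] = sqrt(Ka x [(CH3)3NH+]) = sqrt(1.59e-10 x 0.1657) = 5.13e-6 M.
pH = -log(5.13e-6) = 5.29.

5.29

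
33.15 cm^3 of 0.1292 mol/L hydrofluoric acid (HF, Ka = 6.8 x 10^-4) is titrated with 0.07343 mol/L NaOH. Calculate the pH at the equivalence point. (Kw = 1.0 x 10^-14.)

7.92

n(HF) = 0.1292 x 0.03315 = 0.004283 mol; V(NaOH) at equivalence = 0.004283/0.07343 = 0.05833 L.
At equivalence all the acid is converted to F-; total volume = 0.03315 + 0.05833 = 0.09148 L, so [F-] = 0.004283/0.09148 = 0.04682 M.
Kb = Kw/Ka = 1.0e-14 / 6.8 x 10^-4 = 1.47e-11.
[OH^-] = sqrt(Kb x [F-]) = sqrt(1.47e-11 x 0.04682) = 8.30e-7 M.
pOH = 6.08, so pH = 14.00 - 6.08 = 7.92.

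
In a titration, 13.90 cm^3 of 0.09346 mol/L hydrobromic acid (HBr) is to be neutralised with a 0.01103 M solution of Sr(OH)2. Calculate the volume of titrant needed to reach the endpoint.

58.9 mL

n(HBr) = 0.09346 mol/L x 0.01390 L = 0.001299 mol.
The neutralisation is 2 HBr : 1 Sr(OH)2, so n(Sr(OH)2) = 0.001299 x 1/2 = 0.0006495 mol.
V(Sr(OH)2) = 0.0006495 / 0.01103 = 0.05889 L = 58.9 mL.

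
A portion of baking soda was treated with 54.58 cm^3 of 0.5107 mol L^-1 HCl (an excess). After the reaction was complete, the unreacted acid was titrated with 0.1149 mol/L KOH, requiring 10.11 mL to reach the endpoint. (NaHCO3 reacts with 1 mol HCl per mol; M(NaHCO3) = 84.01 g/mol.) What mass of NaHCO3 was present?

Total n(HCl) added = 0.5107 x 0.05458 = 0.02787 mol.
n(KOH) used = 0.1149 x 0.01011 = 0.001162 mol, which equals the excess n(HCl).
So n(HCl) consumed by the sample = 0.02787 - 0.001162 = 0.02671 mol.
n(NaHCO3) = 0.02671 / 1 = 0.02671 mol.
mass = 0.02671 mol x 84.01 g/mol = 2.24 g.

2.24 g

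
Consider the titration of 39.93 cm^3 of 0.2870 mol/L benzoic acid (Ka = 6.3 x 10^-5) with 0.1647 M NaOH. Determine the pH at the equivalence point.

8.61

n(C6H5COOH) = 0.2870 x 0.03993 = 0.01146 mol; V(NaOH) at equivalence = 0.01146/0.1647 = 0.06958 L.
At equivalence all the acid is converted to C6H5COO-; total volume = 0.03993 + 0.06958 = 0.1095 L, so [C6H5COO-] = 0.01146/0.1095 = 0.1046 M.
Kb = Kw/Ka = 1.0e-14 / 6.3 x 10^-5 = 1.59e-10.
[OH^-] = sqrt(Kb x [C6H5COO-]) = sqrt(1.59e-10 x 0.1046) = 4.08e-6 M.
pOH = 5.39, so pH = 14.00 - 5.39 = 8.61.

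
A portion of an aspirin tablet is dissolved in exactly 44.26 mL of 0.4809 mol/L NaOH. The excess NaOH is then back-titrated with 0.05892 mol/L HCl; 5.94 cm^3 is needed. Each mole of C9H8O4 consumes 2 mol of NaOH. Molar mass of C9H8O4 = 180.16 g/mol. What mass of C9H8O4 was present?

Total n(NaOH) added = 0.4809 x 0.04426 = 0.02128 mol.
n(HCl) used = 0.05892 x 0.005940 = 0.0003500 mol, which equals the excess n(NaOH).
So n(NaOH) consumed by the sample = 0.02128 - 0.0003500 = 0.02093 mol.
n(C9H8O4) = 0.02093 / 2 = 0.01047 mol.
mass = 0.01047 mol x 180.16 g/mol = 1.89 g.

1.89 g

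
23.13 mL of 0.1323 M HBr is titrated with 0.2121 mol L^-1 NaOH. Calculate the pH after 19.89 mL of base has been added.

n(acid) = 0.1323 x 0.02313 = 0.003060 mol; n(NaOH) added = 0.2121 x 0.01989 = 0.004219 mol.
Base is in excess by 0.004219 - 0.003060 = 0.001159 mol in a total volume of 0.04302 L.
[OH^-] = 0.001159/0.04302 = 0.02693 M, so pOH = 1.57 and pH = 14.00 - 1.57 = 12.43.

12.43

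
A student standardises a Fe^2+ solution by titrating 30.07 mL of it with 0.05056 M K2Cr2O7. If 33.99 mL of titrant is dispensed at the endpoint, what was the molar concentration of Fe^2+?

n(K2Cr2O7) = 0.05056 x 0.03399 = 0.001719 mol.
From the balanced equation, 1 mol K2Cr2O7 reacts with 6 mol Fe^2+, so n(Fe^2+) = 0.001719 x 6/1 = 0.01031 mol.
[Fe^2+] = 0.01031 / 0.03007 L = 0.343 M.

0.343 M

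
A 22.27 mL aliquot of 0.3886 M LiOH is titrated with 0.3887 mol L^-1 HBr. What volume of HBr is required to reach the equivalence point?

22.3 mL

n(LiOH) = 0.3886 mol/L x 0.02227 L = 0.008654 mol.
At equivalence n(HBr) = n(LiOH) = 0.008654 mol.
V(HBr) = 0.008654 / 0.3887 = 0.02226 L = 22.3 mL.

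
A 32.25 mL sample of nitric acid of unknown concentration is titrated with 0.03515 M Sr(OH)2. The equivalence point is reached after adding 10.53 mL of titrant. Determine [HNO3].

n(Sr(OH)2) delivered = 0.03515 x 0.01053 = 0.0003701 mol.
The reaction is 2 HNO3 + 1 Sr(OH)2, so n(HNO3) = 0.0003701 x 2/1 = 0.0007403 mol.
[HNO3] = 0.0007403 mol / 0.03225 L = 0.0230 M.

0.0230 M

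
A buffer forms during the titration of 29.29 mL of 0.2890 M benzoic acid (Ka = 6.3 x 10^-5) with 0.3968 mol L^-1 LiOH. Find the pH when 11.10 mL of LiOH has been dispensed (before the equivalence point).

4.24

Initial n(C6H5COOH) = 0.2890 x 0.02929 = 0.008465 mol.
n(LiOH) added = 0.3968 x 0.01110 = 0.004404 mol, converting that many moles of C6H5COOH to C6H5COO-.
Remaining n(C6H5COOH) = 0.004060 mol; n(C6H5COO-) = 0.004404 mol.
By Henderson-Hasselbalch, pH = pKa + log([A^-]/[HA]) = 4.20 + log(0.004404/0.004060) = 4.20 + (+0.04) = 4.24.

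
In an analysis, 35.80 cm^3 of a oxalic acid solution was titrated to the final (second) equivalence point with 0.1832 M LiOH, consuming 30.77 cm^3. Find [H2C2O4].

0.0787 M

n(LiOH) = 0.1832 x 0.03077 = 0.005637 mol.
At the final (second) equivalence point, 2 mol OH^- react per mol H2C2O4, so n(H2C2O4) = 0.005637 / 2 = 0.002819 mol.
[H2C2O4] = 0.002819 / 0.03580 L = 0.0787 M.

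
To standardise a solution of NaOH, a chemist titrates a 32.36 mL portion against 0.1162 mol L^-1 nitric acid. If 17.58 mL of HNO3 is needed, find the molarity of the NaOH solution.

n(HNO3) delivered = 0.1162 x 0.01758 = 0.002043 mol.
For a 1:1 reaction, n(NaOH) = 0.002043 mol.
[NaOH] = 0.002043 mol / 0.03236 L = 0.0631 M.

0.0631 M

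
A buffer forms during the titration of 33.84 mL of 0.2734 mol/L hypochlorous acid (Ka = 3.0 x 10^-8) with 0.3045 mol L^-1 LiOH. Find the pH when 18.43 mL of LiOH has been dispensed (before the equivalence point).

7.71

Initial n(HClO) = 0.2734 x 0.03384 = 0.009252 mol.
n(LiOH) added = 0.3045 x 0.01843 = 0.005612 mol, converting that many moles of HClO to ClO-.
Remaining n(HClO) = 0.003640 mol; n(ClO-) = 0.005612 mol.
By Henderson-Hasselbalch, pH = pKa + log([A^-]/[HA]) = 7.52 + log(0.005612/0.003640) = 7.52 + (+0.19) = 7.71.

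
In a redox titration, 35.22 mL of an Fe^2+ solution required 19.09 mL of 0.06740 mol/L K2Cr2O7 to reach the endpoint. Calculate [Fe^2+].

0.219 M

n(K2Cr2O7) = 0.06740 x 0.01909 = 0.001287 mol.
From the balanced equation, 1 mol K2Cr2O7 reacts with 6 mol Fe^2+, so n(Fe^2+) = 0.001287 x 6/1 = 0.007720 mol.
[Fe^2+] = 0.007720 / 0.03522 L = 0.219 M.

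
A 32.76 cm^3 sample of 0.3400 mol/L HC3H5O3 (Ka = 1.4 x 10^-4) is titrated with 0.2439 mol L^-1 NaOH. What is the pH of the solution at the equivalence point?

8.50

n(HC3H5O3) = 0.3400 x 0.03276 = 0.01114 mol; V(NaOH) at equivalence = 0.01114/0.2439 = 0.04567 L.
At equivalence all the acid is converted to C3H5O3-; total volume = 0.03276 + 0.04567 = 0.07843 L, so [C3H5O3-] = 0.01114/0.07843 = 0.1420 M.
Kb = Kw/Ka = 1.0e-14 / 1.4 x 10^-4 = 7.14e-11.
[OH^-] = sqrt(Kb x [C3H5O3-]) = sqrt(7.14e-11 x 0.1420) = 3.19e-6 M.
pOH = 5.50, so pH = 14.00 - 5.50 = 8.50.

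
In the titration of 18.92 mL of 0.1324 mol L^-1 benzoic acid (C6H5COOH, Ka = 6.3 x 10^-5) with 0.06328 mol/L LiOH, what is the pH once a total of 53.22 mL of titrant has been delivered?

12.08

n(acid) = 0.1324 x 0.01892 = 0.002505 mol; n(LiOH) added = 0.06328 x 0.05322 = 0.003368 mol.
Base is in excess by 0.003368 - 0.002505 = 0.0008628 mol in a total volume of 0.07214 L.
[OH^-] = 0.0008628/0.07214 = 0.01196 M, so pOH = 1.92 and pH = 14.00 - 1.92 = 12.08.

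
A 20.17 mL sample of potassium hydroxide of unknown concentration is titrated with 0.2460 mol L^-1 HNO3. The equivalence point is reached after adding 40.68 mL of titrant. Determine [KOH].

0.496 M

n(HNO3) delivered = 0.2460 x 0.04068 = 0.01001 mol.
For a 1:1 reaction, n(KOH) = 0.01001 mol.
[KOH] = 0.01001 mol / 0.02017 L = 0.496 M.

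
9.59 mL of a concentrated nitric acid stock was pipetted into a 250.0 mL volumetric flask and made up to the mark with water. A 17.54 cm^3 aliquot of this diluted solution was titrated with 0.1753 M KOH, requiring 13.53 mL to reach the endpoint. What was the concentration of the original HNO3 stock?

3.53 M

n(KOH) = 0.1753 x 0.01353 = 0.002372 mol.
n(HNO3) in the aliquot = 0.002372 mol.
[diluted HNO3] = 0.002372 / 0.01754 = 0.1352 M.
Dilution factor = 250.0/9.590 = 26.07, so [stock] = 0.1352 x 26.07 = 3.53 M.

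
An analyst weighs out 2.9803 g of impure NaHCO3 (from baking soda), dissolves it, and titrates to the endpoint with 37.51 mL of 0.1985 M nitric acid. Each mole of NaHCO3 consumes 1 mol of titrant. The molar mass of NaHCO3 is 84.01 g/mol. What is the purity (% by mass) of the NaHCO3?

n(HNO3) = 0.1985 x 0.03751 = 0.007446 mol.
n(NaHCO3) = 0.007446 / 1 = 0.007446 mol.
mass of NaHCO3 = 0.007446 x 84.01 = 0.6255 g.
% purity = 0.6255 / 2.9803 x 100 = 21.0%.

21.0%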